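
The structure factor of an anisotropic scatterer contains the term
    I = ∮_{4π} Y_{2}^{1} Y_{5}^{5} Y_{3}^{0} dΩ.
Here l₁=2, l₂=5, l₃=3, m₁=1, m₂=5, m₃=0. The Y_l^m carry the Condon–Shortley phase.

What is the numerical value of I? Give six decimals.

0.000000

m-sum = 1 + 5 + 0 = 6 ≠ 0 ⇒ I = 0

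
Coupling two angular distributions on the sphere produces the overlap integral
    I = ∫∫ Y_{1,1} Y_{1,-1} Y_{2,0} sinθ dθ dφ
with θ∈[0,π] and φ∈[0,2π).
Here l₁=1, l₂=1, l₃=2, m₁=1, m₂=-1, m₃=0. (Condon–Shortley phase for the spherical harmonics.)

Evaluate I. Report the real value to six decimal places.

m-sum 0 ✓  L=4 even ✓  0≤2≤2 ✓
Π(2lᵢ+1) = 3×3×5 = 45
triangle coeff Δ(1,1,2) = 1/30
Σ_t [0,0]: t=0:+1/1 = 1/1
(3j)²=2/15 [(1 1 2; 0 0 0)], sign=+1
Σ_t [0,0]: t=0:+1/4 = 1/4
(3j)²=1/30 [(1 1 2; 1 -1 0)], sign=+1
⇒ 4πI² = 1/5
I = (+1)√(1/5/(4π)) = 0.12615663

0.126157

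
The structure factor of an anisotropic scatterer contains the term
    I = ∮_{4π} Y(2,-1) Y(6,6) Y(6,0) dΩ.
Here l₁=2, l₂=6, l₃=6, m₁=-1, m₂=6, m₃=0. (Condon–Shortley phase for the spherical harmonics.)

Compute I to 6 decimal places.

0.000000

-1 + 6 + 0 = 5 ≠ 0: azimuthal integral kills it; I = 0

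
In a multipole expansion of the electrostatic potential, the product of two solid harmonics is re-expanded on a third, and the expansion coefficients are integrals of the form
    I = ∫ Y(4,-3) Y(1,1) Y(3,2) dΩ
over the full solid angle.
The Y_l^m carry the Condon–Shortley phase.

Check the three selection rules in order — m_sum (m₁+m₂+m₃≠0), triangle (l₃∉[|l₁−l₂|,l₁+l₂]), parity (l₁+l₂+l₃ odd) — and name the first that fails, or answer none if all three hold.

none

azimuthal sum: -3 + 1 + 2 = 0  ✓
3 ≤ 3 ≤ 5 (triangle on l)  ✓
L = 4 + 1 + 3 = 8 (even)  ✓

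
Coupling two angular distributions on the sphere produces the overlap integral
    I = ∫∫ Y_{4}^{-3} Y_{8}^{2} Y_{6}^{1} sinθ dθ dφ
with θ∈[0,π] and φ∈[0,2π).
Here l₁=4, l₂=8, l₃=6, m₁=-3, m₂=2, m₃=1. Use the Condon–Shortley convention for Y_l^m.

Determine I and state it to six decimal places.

m-sum 0 ✓  L=18 even ✓  4≤6≤12 ✓
Π(2lᵢ+1) = 9×17×13 = 1989
triangle coeff Δ(4,8,6) = 1/23279256
Σ_t [2,4]: t=2:+1/1658880 t=3:−1/518400 t=4:+1/1658880 = -1/1382400
(3j)²=504/46189 [(4 8 6; 0 0 0)], sign=-1
Σ_t [5,6]: t=5:−1/3456000 t=6:+1/12441600 = -13/62208000
(3j)²=637/42636 [(4 8 6; -3 2 1)], sign=+1
⇒ 4πI² = 240786/742577
I = (-1)√(240786/742577/(4π)) = -0.16063491

-0.160635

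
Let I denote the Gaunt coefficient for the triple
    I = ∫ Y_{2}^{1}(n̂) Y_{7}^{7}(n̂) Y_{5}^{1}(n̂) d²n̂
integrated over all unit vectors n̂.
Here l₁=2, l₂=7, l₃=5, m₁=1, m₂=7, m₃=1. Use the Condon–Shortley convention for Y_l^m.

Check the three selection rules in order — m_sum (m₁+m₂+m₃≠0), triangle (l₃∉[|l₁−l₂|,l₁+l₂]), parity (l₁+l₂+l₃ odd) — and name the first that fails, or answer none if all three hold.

m_sum

azimuthal sum: 1 + 7 + 1 = 9  ✗
5 ≤ 5 ≤ 9 (triangle on l)
L = 2 + 7 + 5 = 14 (even)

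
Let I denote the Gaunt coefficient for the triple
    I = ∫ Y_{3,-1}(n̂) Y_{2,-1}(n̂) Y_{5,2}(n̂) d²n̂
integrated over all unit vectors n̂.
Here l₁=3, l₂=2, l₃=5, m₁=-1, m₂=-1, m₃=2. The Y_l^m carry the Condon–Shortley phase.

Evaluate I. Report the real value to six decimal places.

Checks pass: Σm=0; 10 even; l₃=5∈[1,5].
(2·3+1)(2·2+1)(2·5+1) = 385
Δ: 0! 6! 4! / 11! → 1/2310
sum: t=0:+1/144 = 1/144
3j²(3 2 5; 0 0 0) = Δ·Π!·Σ² = 10/231  (sign -1)
sum: t=0:+1/288 = 1/288
3j²(3 2 5; -1 -1 2) = Δ·Π!·Σ² = 1/22  (sign -1)
combine: 4πI² = 385·10/231·1/22 = 25/33
take √, sign +1: I = 0.24553200

0.245532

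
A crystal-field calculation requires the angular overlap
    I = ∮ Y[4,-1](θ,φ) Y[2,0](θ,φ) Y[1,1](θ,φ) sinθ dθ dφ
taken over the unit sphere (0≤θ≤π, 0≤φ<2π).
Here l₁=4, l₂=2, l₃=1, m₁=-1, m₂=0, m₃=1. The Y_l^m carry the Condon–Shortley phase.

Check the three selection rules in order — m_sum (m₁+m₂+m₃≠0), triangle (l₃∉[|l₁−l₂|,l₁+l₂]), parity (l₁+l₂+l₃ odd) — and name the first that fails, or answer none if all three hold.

azimuthal sum: -1 + 0 + 1 = 0  ✓
2 ≤ 1 ≤ 6 (triangle on l)  ✗
L = 4 + 2 + 1 = 7 (odd)

triangle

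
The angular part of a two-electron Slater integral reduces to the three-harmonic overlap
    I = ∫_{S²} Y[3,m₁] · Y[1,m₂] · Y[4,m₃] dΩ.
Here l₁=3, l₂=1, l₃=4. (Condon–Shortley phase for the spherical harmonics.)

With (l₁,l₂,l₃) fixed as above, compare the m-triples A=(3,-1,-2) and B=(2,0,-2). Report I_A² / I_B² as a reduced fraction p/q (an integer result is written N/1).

l's match ⇒ only the (l;m) 3-j factors differ between A and B.
A: triangle coeff Δ(3,1,4) = 1/252; Σ_t [0,0]: t=0:+1/1440 = 1/1440; (3j)²=1/252 [(3 1 4; 3 -1 -2)], sign=+1
B: triangle coeff Δ(3,1,4) = 1/252; Σ_t [0,0]: t=0:+1/120 = 1/120; (3j)²=1/21 [(3 1 4; 2 0 -2)], sign=+1
I_A²/I_B² = (1/252)/(1/21) = 1/12

1/12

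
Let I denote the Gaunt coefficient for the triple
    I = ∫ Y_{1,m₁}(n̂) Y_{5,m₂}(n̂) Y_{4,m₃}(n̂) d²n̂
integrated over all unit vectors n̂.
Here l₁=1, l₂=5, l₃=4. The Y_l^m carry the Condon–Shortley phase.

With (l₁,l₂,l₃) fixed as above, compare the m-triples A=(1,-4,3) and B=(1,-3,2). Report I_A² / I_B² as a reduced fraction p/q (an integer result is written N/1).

l's match ⇒ only the (l;m) 3-j factors differ between A and B.
A: triangle coeff Δ(1,5,4) = 1/495; Σ_t [0,0]: t=0:+1/10080 = 1/10080; (3j)²=4/55 [(1 5 4; 1 -4 3)], sign=-1
B: triangle coeff Δ(1,5,4) = 1/495; Σ_t [0,0]: t=0:+1/2880 = 1/2880; (3j)²=28/495 [(1 5 4; 1 -3 2)], sign=+1
I_A²/I_B² = (4/55)/(28/495) = 9/7

9/7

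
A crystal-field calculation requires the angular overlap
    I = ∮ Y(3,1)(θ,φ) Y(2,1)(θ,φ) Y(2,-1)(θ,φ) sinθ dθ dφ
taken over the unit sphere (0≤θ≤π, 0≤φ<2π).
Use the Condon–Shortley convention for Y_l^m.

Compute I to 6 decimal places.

0.000000

Σmᵢ = 1 ≠ 0, so the φ-integral vanishes; I = 0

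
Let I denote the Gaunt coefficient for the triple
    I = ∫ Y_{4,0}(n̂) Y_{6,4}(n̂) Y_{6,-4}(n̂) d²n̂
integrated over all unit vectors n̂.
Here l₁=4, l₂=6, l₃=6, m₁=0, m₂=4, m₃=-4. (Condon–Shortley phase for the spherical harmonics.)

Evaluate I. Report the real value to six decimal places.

m-sum 0 ✓  L=16 even ✓  2≤6≤10 ✓
Π(2lᵢ+1) = 9×13×13 = 1521
triangle coeff Δ(4,6,6) = 1/15315300
Σ_t [0,4]: t=0:+1/829440 t=1:−1/25920 t=2:+1/9216 t=3:−1/25920 t=4:+1/829440 = 7/207360
(3j)²=28/2431 [(4 6 6; 0 0 0)], sign=+1
Σ_t [2,4]: t=2:+1/645120 t=3:−1/181440 t=4:+1/829440 = -1/362880
(3j)²=256/17017 [(4 6 6; 0 4 -4)], sign=-1
⇒ 4πI² = 9216/34969
I = (-1)√(9216/34969/(4π)) = -0.14481872

-0.144819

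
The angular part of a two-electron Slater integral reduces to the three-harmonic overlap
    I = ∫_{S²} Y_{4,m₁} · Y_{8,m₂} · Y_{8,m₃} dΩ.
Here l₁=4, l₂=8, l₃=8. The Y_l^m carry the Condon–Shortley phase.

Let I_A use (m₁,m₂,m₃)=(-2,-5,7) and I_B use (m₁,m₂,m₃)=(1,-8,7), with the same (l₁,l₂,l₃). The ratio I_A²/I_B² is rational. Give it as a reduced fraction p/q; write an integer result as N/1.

7/10

Shared (l₁,l₂,l₃)=(4,8,8): N and (l;000)² cancel in I_A²/I_B².
A: Δ = 4!·4!·12!/21! = 1/185175900; Racah Σ t=2..3: t=2:+1/3832012800 t=3:−1/17244057600 = 1/4926873600; ⇒ 3j(4 8 8; -2 -5 7)² = 91/5814, sgn -1
B: Δ = 4!·4!·12!/21! = 1/185175900; Racah Σ t=0..0: t=0:+1/68976230400 = 1/68976230400; ⇒ 3j(4 8 8; 1 -8 7)² = 65/2907, sgn -1
I_A²/I_B² = (91/5814)/(65/2907) = 7/10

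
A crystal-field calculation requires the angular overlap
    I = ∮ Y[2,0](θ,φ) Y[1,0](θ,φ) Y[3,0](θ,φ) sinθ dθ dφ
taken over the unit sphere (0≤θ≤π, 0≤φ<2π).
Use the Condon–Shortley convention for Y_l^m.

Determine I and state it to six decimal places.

0.247767

Checks pass: Σm=0; 6 even; l₃=3∈[1,3].
(2·2+1)(2·1+1)(2·3+1) = 105
Δ: 0! 4! 2! / 7! → 1/105
sum: t=0:+1/4 = 1/4
3j²(2 1 3; 0 0 0) = Δ·Π!·Σ² = 3/35  (sign -1)
(m-triple is (0,0,0) — same symbol as above.)
combine: 4πI² = 105·3/35·3/35 = 27/35
take √, sign +1: I = 0.24776670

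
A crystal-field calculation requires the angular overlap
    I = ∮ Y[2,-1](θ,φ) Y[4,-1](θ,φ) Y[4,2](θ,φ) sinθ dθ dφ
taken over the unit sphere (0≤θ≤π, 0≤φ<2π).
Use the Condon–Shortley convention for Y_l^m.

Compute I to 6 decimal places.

0.127700

Checks pass: Σm=0; 10 even; l₃=4∈[2,6].
(2·2+1)(2·4+1)(2·4+1) = 405
Δ: 2! 2! 6! / 11! → 1/13860
sum: t=0:+1/192 t=1:−1/36 t=2:+1/192 = -5/288
3j²(2 4 4; 0 0 0) = Δ·Π!·Σ² = 20/693  (sign -1)
sum: t=1:−1/96 t=2:+1/240 = -1/160
3j²(2 4 4; -1 -1 2) = Δ·Π!·Σ² = 27/1540  (sign -1)
combine: 4πI² = 405·20/693·27/1540 = 1215/5929
take √, sign +1: I = 0.12770047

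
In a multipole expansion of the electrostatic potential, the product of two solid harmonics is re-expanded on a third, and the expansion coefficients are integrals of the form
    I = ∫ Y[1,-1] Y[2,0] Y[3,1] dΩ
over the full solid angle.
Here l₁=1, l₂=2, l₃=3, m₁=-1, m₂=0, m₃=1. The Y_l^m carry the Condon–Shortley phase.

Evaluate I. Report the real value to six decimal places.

Checks pass: Σm=0; 6 even; l₃=3∈[1,3].
(2·1+1)(2·2+1)(2·3+1) = 105
Δ: 0! 2! 4! / 7! → 1/105
sum: t=0:+1/4 = 1/4
3j²(1 2 3; 0 0 0) = Δ·Π!·Σ² = 3/35  (sign -1)
sum: t=0:+1/8 = 1/8
3j²(1 2 3; -1 0 1) = Δ·Π!·Σ² = 2/35  (sign +1)
combine: 4πI² = 105·3/35·2/35 = 18/35
take √, sign -1: I = -0.20230066

-0.202301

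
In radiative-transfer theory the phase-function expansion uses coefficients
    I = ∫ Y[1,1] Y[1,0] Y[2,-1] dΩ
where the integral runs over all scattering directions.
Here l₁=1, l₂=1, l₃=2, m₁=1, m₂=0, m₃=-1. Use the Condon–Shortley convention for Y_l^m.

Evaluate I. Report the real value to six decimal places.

Checks pass: Σm=0; 4 even; l₃=2∈[0,2].
(2·1+1)(2·1+1)(2·2+1) = 45
Δ: 0! 2! 2! / 5! → 1/30
sum: t=0:+1/1 = 1/1
3j²(1 1 2; 0 0 0) = Δ·Π!·Σ² = 2/15  (sign +1)
sum: t=0:+1/2 = 1/2
3j²(1 1 2; 1 0 -1) = Δ·Π!·Σ² = 1/10  (sign -1)
combine: 4πI² = 45·2/15·1/10 = 3/5
take √, sign -1: I = -0.21850969

-0.218510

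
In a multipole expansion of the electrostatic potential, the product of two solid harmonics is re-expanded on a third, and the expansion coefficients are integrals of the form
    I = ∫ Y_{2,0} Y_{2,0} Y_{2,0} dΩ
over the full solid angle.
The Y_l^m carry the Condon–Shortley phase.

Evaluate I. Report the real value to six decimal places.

0.180224

Checks pass: Σm=0; 6 even; l₃=2∈[0,4].
(2·2+1)(2·2+1)(2·2+1) = 125
Δ: 2! 2! 2! / 7! → 1/630
sum: t=0:+1/8 t=1:−1/1 t=2:+1/8 = -3/4
3j²(2 2 2; 0 0 0) = Δ·Π!·Σ² = 2/35  (sign -1)
(m-triple is (0,0,0) — same symbol as above.)
combine: 4πI² = 125·2/35·2/35 = 20/49
take √, sign +1: I = 0.18022375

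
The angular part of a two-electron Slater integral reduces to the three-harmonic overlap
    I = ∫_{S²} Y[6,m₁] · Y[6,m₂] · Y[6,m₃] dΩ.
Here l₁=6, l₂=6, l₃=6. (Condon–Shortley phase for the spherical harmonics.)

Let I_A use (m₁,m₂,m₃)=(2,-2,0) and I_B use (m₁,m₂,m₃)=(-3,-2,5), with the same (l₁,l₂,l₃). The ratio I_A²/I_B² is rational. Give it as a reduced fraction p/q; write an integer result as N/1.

11/7

l's match ⇒ only the (l;m) 3-j factors differ between A and B.
A: triangle coeff Δ(6,6,6) = 1/325909584; Σ_t [0,4]: t=0:+1/1658880 t=1:−1/155520 t=2:+1/110592 t=3:−1/518400 t=4:+1/24883200 = 11/8294400; (3j)²=11/4199 [(6 6 6; 2 -2 0)], sign=+1
B: triangle coeff Δ(6,6,6) = 1/325909584; Σ_t [3,4]: t=3:−1/3110400 t=4:+1/4147200 = -1/12441600; (3j)²=7/4199 [(6 6 6; -3 -2 5)], sign=+1
I_A²/I_B² = (11/4199)/(7/4199) = 11/7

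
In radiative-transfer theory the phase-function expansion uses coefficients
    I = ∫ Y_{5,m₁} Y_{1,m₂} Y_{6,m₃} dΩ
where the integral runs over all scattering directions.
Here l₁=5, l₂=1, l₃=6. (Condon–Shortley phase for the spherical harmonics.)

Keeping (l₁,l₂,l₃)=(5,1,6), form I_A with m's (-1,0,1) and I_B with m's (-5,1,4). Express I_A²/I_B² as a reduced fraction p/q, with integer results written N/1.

Same 5,1,6: normalisation and zero-m 3j drop out of the ratio.
A: Δ: 0! 10! 2! / 13! → 1/858; sum: t=0:+1/17280 = 1/17280; 3j²(5 1 6; -1 0 1) = Δ·Π!·Σ² = 35/858  (sign -1)
B: Δ: 0! 10! 2! / 13! → 1/858; sum: t=0:+1/7257600 = 1/7257600; 3j²(5 1 6; -5 1 4) = Δ·Π!·Σ² = 1/858  (sign +1)
I_A²/I_B² = (35/858)/(1/858) = 35/1

35/1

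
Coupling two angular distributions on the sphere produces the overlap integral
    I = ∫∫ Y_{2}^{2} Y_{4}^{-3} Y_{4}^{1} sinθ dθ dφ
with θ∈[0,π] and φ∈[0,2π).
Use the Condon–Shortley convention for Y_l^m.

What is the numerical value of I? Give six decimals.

0.159270

m-sum 0 ✓  L=10 even ✓  2≤4≤6 ✓
Π(2lᵢ+1) = 5×9×9 = 405
triangle coeff Δ(2,4,4) = 1/13860
Σ_t [0,2]: t=0:+1/192 t=1:−1/36 t=2:+1/192 = -5/288
(3j)²=20/693 [(2 4 4; 0 0 0)], sign=-1
Σ_t [0,0]: t=0:+1/480 = 1/480
(3j)²=3/110 [(2 4 4; 2 -3 1)], sign=-1
⇒ 4πI² = 270/847
I = (+1)√(270/847/(4π)) = 0.15927046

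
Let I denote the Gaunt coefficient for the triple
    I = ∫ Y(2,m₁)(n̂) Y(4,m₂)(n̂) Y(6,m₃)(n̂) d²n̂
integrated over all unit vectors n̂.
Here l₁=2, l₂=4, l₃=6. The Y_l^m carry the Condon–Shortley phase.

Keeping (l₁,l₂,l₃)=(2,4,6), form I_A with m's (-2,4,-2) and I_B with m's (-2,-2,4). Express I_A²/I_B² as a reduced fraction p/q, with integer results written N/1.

1/210

l's match ⇒ only the (l;m) 3-j factors differ between A and B.
A: triangle coeff Δ(2,4,6) = 1/6435; Σ_t [0,0]: t=0:+1/967680 = 1/967680; (3j)²=1/6435 [(2 4 6; -2 4 -2)], sign=+1
B: triangle coeff Δ(2,4,6) = 1/6435; Σ_t [0,0]: t=0:+1/34560 = 1/34560; (3j)²=14/429 [(2 4 6; -2 -2 4)], sign=+1
I_A²/I_B² = (1/6435)/(14/429) = 1/210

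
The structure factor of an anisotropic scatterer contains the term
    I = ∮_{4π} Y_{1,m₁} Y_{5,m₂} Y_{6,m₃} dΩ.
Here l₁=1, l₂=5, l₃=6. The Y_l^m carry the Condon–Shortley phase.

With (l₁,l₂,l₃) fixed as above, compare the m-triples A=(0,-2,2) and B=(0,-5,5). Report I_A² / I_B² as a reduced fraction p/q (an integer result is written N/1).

32/11

Shared (l₁,l₂,l₃)=(1,5,6): N and (l;000)² cancel in I_A²/I_B².
A: Δ = 0!·2!·10!/13! = 1/858; Racah Σ t=0..0: t=0:+1/30240 = 1/30240; ⇒ 3j(1 5 6; 0 -2 2)² = 16/429, sgn +1
B: Δ = 0!·2!·10!/13! = 1/858; Racah Σ t=0..0: t=0:+1/3628800 = 1/3628800; ⇒ 3j(1 5 6; 0 -5 5)² = 1/78, sgn -1
I_A²/I_B² = (16/429)/(1/78) = 32/11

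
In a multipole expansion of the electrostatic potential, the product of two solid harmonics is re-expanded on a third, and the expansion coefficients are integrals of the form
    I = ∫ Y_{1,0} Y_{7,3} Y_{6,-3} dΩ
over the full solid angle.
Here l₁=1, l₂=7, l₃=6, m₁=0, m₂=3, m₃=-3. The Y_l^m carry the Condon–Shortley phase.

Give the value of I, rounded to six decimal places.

m-sum 0 ✓  L=14 even ✓  6≤6≤8 ✓
Π(2lᵢ+1) = 3×15×13 = 585
triangle coeff Δ(1,7,6) = 1/1365
Σ_t [1,1]: t=1:−1/518400 = -1/518400
(3j)²=7/195 [(1 7 6; 0 0 0)], sign=-1
Σ_t [1,1]: t=1:−1/2177280 = -1/2177280
(3j)²=8/273 [(1 7 6; 0 3 -3)], sign=+1
⇒ 4πI² = 8/13
I = (-1)√(8/13/(4π)) = -0.22129336

-0.221293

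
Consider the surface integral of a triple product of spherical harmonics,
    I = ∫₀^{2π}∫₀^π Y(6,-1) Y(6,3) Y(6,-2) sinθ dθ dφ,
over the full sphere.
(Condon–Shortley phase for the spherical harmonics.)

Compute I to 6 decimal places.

-0.055657

Rules hold: Σm=0, L=18 even, 0≤6≤12.
N = 13·13·13 = 2197
Δ = 6!·6!·6!/19! = 1/325909584
Racah Σ t=0..6: t=0:+1/373248000 t=1:−1/1728000 t=2:+1/110592 t=3:−1/46656 t=4:+1/110592 t=5:−1/1728000 t=6:+1/373248000 = -7/1555200
⇒ 3j(6 6 6; 0 0 0)² = 400/46189, sgn -1
Racah Σ t=3..6: t=3:−1/1244160 t=4:+1/207360 t=5:−1/276480 t=6:+1/3110400 = 1/1382400
⇒ 3j(6 6 6; -1 3 -2)² = 189/92378, sgn +1
4πI² = N·(3j₀)²·(3jₘ)² = 491400/12623809
I = -1·√(0.0389264/4π) = -0.05565670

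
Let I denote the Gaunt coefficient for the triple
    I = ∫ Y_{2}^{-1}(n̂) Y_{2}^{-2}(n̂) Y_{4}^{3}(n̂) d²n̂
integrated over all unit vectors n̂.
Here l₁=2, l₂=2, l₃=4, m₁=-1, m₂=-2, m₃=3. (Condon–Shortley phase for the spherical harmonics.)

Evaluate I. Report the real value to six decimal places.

-0.238414

m-sum 0 ✓  L=8 even ✓  0≤4≤4 ✓
Π(2lᵢ+1) = 5×5×9 = 225
triangle coeff Δ(2,2,4) = 1/630
Σ_t [0,0]: t=0:+1/16 = 1/16
(3j)²=2/35 [(2 2 4; 0 0 0)], sign=+1
Σ_t [0,0]: t=0:+1/144 = 1/144
(3j)²=1/18 [(2 2 4; -1 -2 3)], sign=-1
⇒ 4πI² = 5/7
I = (-1)√(5/7/(4π)) = -0.23841361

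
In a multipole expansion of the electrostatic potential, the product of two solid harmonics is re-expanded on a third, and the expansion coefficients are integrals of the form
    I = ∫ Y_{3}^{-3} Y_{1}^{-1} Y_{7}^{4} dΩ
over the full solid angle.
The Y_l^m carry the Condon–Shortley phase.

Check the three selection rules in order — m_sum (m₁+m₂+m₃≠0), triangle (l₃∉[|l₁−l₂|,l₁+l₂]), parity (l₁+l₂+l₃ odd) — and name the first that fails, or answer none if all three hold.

m₁+m₂+m₃ = -3 − 1 + 4 = 0  ✓
triangle: |3−1|=2 ≤ l₃=7 ≤ 3+1=4  ✗
parity: l₁+l₂+l₃ = 11 is odd

triangle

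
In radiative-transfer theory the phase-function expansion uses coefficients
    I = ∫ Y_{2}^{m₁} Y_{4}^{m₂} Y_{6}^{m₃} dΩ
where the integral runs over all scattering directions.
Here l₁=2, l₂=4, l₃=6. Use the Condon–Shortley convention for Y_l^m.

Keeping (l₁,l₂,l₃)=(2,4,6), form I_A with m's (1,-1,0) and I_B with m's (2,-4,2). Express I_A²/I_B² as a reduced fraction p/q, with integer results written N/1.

l's match ⇒ only the (l;m) 3-j factors differ between A and B.
A: triangle coeff Δ(2,4,6) = 1/6435; Σ_t [0,0]: t=0:+1/4320 = 1/4320; (3j)²=8/429 [(2 4 6; 1 -1 0)], sign=+1
B: triangle coeff Δ(2,4,6) = 1/6435; Σ_t [0,0]: t=0:+1/967680 = 1/967680; (3j)²=1/6435 [(2 4 6; 2 -4 2)], sign=+1
I_A²/I_B² = (8/429)/(1/6435) = 120/1

120/1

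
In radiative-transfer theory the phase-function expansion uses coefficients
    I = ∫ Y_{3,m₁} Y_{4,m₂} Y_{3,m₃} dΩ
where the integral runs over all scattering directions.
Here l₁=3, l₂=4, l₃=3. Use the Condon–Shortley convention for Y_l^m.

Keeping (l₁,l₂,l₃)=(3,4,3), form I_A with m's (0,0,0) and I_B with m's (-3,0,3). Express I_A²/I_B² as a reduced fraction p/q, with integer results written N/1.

4/1

l's match ⇒ only the (l;m) 3-j factors differ between A and B.
A: triangle coeff Δ(3,4,3) = 1/34650; Σ_t [1,3]: t=1:−1/72 t=2:+1/16 t=3:−1/72 = 5/144; (3j)²=2/77 [(3 4 3; 0 0 0)], sign=-1
B: triangle coeff Δ(3,4,3) = 1/34650; Σ_t [4,4]: t=4:+1/1152 = 1/1152; (3j)²=1/154 [(3 4 3; -3 0 3)], sign=+1
I_A²/I_B² = (2/77)/(1/154) = 4/1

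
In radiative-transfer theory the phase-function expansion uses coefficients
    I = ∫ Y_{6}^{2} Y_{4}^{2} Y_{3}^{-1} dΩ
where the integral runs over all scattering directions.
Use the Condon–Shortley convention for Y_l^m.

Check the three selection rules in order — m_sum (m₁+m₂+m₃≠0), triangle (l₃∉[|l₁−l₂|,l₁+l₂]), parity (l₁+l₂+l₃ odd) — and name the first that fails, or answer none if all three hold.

azimuthal sum: 2 + 2 − 1 = 3  ✗
2 ≤ 3 ≤ 10 (triangle on l)
L = 6 + 4 + 3 = 13 (odd)

m_sum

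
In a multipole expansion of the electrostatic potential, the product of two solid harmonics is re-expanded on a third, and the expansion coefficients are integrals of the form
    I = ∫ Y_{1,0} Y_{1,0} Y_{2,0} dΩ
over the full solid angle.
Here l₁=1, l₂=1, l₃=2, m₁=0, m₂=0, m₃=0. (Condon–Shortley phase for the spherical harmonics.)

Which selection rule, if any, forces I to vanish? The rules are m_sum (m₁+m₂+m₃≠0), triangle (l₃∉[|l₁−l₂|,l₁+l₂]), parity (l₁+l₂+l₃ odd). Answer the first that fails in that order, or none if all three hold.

m₁+m₂+m₃ = 0 + 0 + 0 = 0  ✓
triangle: |1−1|=0 ≤ l₃=2 ≤ 1+1=2  ✓
parity: l₁+l₂+l₃ = 4 is even  ✓

none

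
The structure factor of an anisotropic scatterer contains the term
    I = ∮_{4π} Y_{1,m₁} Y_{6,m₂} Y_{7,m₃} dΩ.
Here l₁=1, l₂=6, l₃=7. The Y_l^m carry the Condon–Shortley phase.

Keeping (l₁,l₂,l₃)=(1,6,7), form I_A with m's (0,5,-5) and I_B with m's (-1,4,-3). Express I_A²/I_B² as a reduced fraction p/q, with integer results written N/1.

4/1

Shared (l₁,l₂,l₃)=(1,6,7): N and (l;000)² cancel in I_A²/I_B².
A: Δ = 0!·2!·12!/15! = 1/1365; Racah Σ t=0..0: t=0:+1/39916800 = 1/39916800; ⇒ 3j(1 6 7; 0 5 -5)² = 8/455, sgn +1
B: Δ = 0!·2!·12!/15! = 1/1365; Racah Σ t=0..0: t=0:+1/14515200 = 1/14515200; ⇒ 3j(1 6 7; -1 4 -3)² = 2/455, sgn +1
I_A²/I_B² = (8/455)/(2/455) = 4/1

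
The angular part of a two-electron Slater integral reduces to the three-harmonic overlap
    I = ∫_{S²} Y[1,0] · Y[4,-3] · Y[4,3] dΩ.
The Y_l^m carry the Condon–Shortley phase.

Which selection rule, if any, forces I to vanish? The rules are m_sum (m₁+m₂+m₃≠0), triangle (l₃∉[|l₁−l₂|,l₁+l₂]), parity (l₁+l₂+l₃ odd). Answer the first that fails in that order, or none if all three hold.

Σmᵢ = 0  ✓
l₃∈[|l₁−l₂|,l₁+l₂]=[3,5], have l₃=4  ✓
Σlᵢ = 9 ⇒ odd  ✗

parity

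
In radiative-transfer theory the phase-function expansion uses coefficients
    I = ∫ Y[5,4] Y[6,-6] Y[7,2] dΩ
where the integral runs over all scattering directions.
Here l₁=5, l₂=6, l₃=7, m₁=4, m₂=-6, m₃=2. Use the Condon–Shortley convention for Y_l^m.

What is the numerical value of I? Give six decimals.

0.070641

Rules hold: Σm=0, L=18 even, 1≤7≤11.
N = 11·13·15 = 2145
Δ = 4!·6!·8!/19! = 1/174594420
Racah Σ t=0..4: t=0:+1/4147200 t=1:−1/207360 t=2:+1/82944 t=3:−1/207360 t=4:+1/4147200 = 1/345600
⇒ 3j(5 6 7; 0 0 0)² = 420/46189, sgn -1
Racah Σ t=0..0: t=0:+1/116121600 = 1/116121600
⇒ 3j(5 6 7; 4 -6 2)² = 27/8398, sgn -1
4πI² = N·(3j₀)²·(3jₘ)² = 85050/1356277
I = +1·√(0.0627084/4π) = 0.07064119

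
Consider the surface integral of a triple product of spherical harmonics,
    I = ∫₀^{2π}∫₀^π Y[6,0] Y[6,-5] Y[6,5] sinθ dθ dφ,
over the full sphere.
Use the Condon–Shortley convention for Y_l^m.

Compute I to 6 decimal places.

-0.157447

m-sum 0 ✓  L=18 even ✓  0≤6≤12 ✓
Π(2lᵢ+1) = 13×13×13 = 2197
triangle coeff Δ(6,6,6) = 1/325909584
Σ_t [0,6]: t=0:+1/373248000 t=1:−1/1728000 t=2:+1/110592 t=3:−1/46656 t=4:+1/110592 t=5:−1/1728000 t=6:+1/373248000 = -7/1555200
(3j)²=400/46189 [(6 6 6; 0 0 0)], sign=-1
Σ_t [0,1]: t=0:+1/62208000 t=1:−1/10368000 = -1/12441600
(3j)²=275/16796 [(6 6 6; 0 -5 5)], sign=+1
⇒ 4πI² = 32500/104329
I = (-1)√(32500/104329/(4π)) = -0.15744694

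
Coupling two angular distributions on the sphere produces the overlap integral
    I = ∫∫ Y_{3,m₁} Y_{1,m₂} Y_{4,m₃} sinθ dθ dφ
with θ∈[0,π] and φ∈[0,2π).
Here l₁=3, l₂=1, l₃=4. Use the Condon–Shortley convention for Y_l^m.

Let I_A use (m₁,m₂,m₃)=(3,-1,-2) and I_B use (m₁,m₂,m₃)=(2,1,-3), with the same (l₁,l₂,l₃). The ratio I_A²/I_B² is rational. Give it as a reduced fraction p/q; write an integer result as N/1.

1/21

l's match ⇒ only the (l;m) 3-j factors differ between A and B.
A: triangle coeff Δ(3,1,4) = 1/252; Σ_t [0,0]: t=0:+1/1440 = 1/1440; (3j)²=1/252 [(3 1 4; 3 -1 -2)], sign=+1
B: triangle coeff Δ(3,1,4) = 1/252; Σ_t [0,0]: t=0:+1/240 = 1/240; (3j)²=1/12 [(3 1 4; 2 1 -3)], sign=-1
I_A²/I_B² = (1/252)/(1/12) = 1/21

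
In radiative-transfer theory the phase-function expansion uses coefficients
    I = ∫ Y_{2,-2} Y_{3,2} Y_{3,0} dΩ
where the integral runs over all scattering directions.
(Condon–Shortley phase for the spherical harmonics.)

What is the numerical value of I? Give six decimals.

-0.188063

Checks pass: Σm=0; 8 even; l₃=3∈[1,5].
(2·2+1)(2·3+1)(2·3+1) = 245
Δ: 2! 2! 4! / 9! → 1/3780
sum: t=0:+1/24 t=1:−1/4 t=2:+1/24 = -1/6
3j²(2 3 3; 0 0 0) = Δ·Π!·Σ² = 4/105  (sign +1)
sum: t=2:+1/24 = 1/24
3j²(2 3 3; -2 2 0) = Δ·Π!·Σ² = 1/21  (sign -1)
combine: 4πI² = 245·4/105·1/21 = 4/9
take √, sign -1: I = -0.18806319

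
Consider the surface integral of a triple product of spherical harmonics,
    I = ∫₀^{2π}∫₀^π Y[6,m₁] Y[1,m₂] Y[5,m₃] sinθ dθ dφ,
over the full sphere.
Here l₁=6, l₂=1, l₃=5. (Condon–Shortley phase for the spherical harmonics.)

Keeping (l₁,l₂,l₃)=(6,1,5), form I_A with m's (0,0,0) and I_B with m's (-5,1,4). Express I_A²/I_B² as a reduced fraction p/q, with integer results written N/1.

36/55

l's match ⇒ only the (l;m) 3-j factors differ between A and B.
A: triangle coeff Δ(6,1,5) = 1/858; Σ_t [1,1]: t=1:−1/14400 = -1/14400; (3j)²=6/143 [(6 1 5; 0 0 0)], sign=+1
B: triangle coeff Δ(6,1,5) = 1/858; Σ_t [2,2]: t=2:+1/725760 = 1/725760; (3j)²=5/78 [(6 1 5; -5 1 4)], sign=-1
I_A²/I_B² = (6/143)/(5/78) = 36/55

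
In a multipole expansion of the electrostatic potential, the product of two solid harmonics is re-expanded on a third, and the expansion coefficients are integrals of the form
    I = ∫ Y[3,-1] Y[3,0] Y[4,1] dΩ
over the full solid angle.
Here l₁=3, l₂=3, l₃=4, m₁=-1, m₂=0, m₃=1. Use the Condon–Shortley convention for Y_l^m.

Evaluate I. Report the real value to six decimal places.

-0.099323

m-sum 0 ✓  L=10 even ✓  0≤4≤6 ✓
Π(2lᵢ+1) = 7×7×9 = 441
triangle coeff Δ(3,3,4) = 1/34650
Σ_t [0,2]: t=0:+1/72 t=1:−1/16 t=2:+1/72 = -5/144
(3j)²=2/77 [(3 3 4; 0 0 0)], sign=-1
Σ_t [0,2]: t=0:+1/288 t=1:−1/24 t=2:+1/48 = -5/288
(3j)²=5/462 [(3 3 4; -1 0 1)], sign=+1
⇒ 4πI² = 15/121
I = (-1)√(15/121/(4π)) = -0.09932258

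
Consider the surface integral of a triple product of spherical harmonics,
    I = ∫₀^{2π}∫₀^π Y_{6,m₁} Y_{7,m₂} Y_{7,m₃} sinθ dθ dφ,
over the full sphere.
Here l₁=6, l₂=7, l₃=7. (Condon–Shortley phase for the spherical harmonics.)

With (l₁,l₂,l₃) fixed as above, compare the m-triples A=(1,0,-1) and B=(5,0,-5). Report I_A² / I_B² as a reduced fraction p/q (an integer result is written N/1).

25/242

Shared (l₁,l₂,l₃)=(6,7,7): N and (l;000)² cancel in I_A²/I_B².
A: Δ = 6!·6!·8!/21! = 1/2444321880; Racah Σ t=0..5: t=0:+1/435456000 t=1:−1/8294400 t=2:+1/1244160 t=3:−1/995328 t=4:+1/4147200 t=5:−1/124416000 = -1/11612160; ⇒ 3j(6 7 7; 1 0 -1)² = 125/92378, sgn -1
B: Δ = 6!·6!·8!/21! = 1/2444321880; Racah Σ t=0..1: t=0:+1/435456000 t=1:−1/124416000 = -1/174182400; ⇒ 3j(6 7 7; 5 0 -5)² = 55/4199, sgn -1
I_A²/I_B² = (125/92378)/(55/4199) = 25/242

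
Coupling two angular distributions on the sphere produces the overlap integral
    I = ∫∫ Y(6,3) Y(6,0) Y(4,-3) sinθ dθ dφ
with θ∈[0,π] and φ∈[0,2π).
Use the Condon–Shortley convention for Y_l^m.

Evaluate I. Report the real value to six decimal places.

0.109740

Rules hold: Σm=0, L=16 even, 0≤4≤12.
N = 13·13·9 = 1521
Δ = 8!·4!·4!/17! = 1/15315300
Racah Σ t=2..6: t=2:+1/829440 t=3:−1/25920 t=4:+1/9216 t=5:−1/25920 t=6:+1/829440 = 7/207360
⇒ 3j(6 6 4; 0 0 0)² = 28/2431, sgn +1
Racah Σ t=2..3: t=2:+1/207360 t=3:−1/103680 = -1/207360
⇒ 3j(6 6 4; 3 0 -3)² = 21/2431, sgn +1
4πI² = N·(3j₀)²·(3jₘ)² = 5292/34969
I = +1·√(0.151334/4π) = 0.10973960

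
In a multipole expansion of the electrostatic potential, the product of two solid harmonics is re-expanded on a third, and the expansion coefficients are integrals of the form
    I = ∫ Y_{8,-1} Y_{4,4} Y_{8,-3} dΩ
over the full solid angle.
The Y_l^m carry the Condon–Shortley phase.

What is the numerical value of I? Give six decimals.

-0.167010

Rules hold: Σm=0, L=20 even, 4≤8≤12.
N = 17·9·17 = 2601
Δ = 4!·12!·4!/21! = 1/185175900
Racah Σ t=0..4: t=0:+1/557383680 t=1:−1/21772800 t=2:+1/8294400 t=3:−1/21772800 t=4:+1/557383680 = 1/30965760
⇒ 3j(8 4 8; 0 0 0)² = 36/4199, sgn +1
Racah Σ t=4..4: t=4:+1/348364800 = 1/348364800
⇒ 3j(8 4 8; -1 4 -3)² = 66/4199, sgn -1
4πI² = N·(3j₀)²·(3jₘ)² = 21384/61009
I = -1·√(0.350506/4π) = -0.16701004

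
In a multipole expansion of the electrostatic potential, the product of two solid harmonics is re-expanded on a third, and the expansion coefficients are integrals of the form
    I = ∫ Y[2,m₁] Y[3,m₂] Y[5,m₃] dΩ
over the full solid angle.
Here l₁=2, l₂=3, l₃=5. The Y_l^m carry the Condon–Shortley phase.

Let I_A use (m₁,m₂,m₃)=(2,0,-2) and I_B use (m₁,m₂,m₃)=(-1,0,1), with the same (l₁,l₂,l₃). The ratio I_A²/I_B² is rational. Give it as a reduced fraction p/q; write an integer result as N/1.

7/16

Same 2,3,5: normalisation and zero-m 3j drop out of the ratio.
A: Δ: 0! 4! 6! / 11! → 1/2310; sum: t=0:+1/864 = 1/864; 3j²(2 3 5; 2 0 -2) = Δ·Π!·Σ² = 1/66  (sign -1)
B: Δ: 0! 4! 6! / 11! → 1/2310; sum: t=0:+1/216 = 1/216; 3j²(2 3 5; -1 0 1) = Δ·Π!·Σ² = 8/231  (sign +1)
I_A²/I_B² = (1/66)/(8/231) = 7/16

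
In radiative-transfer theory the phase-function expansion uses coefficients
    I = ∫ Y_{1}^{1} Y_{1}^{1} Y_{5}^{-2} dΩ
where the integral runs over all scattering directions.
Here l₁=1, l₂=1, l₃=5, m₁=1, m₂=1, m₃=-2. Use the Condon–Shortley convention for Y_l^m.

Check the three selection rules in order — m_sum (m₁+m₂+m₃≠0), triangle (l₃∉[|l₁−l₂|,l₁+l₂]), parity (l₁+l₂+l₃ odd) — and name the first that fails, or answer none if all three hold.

Σmᵢ = 0  ✓
l₃∈[|l₁−l₂|,l₁+l₂]=[0,2], have l₃=5  ✗
Σlᵢ = 7 ⇒ odd

triangle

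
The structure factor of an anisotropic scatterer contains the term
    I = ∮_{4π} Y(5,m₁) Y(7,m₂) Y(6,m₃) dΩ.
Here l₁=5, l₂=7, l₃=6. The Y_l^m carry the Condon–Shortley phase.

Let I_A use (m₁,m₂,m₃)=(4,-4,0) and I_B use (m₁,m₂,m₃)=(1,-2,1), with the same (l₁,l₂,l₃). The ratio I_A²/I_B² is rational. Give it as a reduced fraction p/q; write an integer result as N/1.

Same 5,7,6: normalisation and zero-m 3j drop out of the ratio.
A: Δ: 6! 4! 8! / 19! → 1/174594420; sum: t=0:+1/3110400 t=1:−1/4147200 = 1/12441600; 3j²(5 7 6; 4 -4 0) = Δ·Π!·Σ² = 7/4199  (sign +1)
B: Δ: 6! 4! 8! / 19! → 1/174594420; sum: t=0:+1/12441600 t=1:−1/414720 t=2:+1/138240 t=3:−1/311040 t=4:+1/5806080 = 1/537600; 3j²(5 7 6; 1 -2 1) = Δ·Π!·Σ² = 2916/323323  (sign -1)
I_A²/I_B² = (7/4199)/(2916/323323) = 539/2916

539/2916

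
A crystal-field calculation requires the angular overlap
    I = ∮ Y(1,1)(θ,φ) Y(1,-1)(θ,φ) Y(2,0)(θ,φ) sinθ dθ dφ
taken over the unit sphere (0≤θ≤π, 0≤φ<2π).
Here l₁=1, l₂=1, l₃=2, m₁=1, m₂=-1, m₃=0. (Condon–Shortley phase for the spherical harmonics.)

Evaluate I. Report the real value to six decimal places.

Rules hold: Σm=0, L=4 even, 0≤2≤2.
N = 3·3·5 = 45
Δ = 0!·2!·2!/5! = 1/30
Racah Σ t=0..0: t=0:+1/1 = 1/1
⇒ 3j(1 1 2; 0 0 0)² = 2/15, sgn +1
Racah Σ t=0..0: t=0:+1/4 = 1/4
⇒ 3j(1 1 2; 1 -1 0)² = 1/30, sgn +1
4πI² = N·(3j₀)²·(3jₘ)² = 1/5
I = +1·√(0.2/4π) = 0.12615663

0.126157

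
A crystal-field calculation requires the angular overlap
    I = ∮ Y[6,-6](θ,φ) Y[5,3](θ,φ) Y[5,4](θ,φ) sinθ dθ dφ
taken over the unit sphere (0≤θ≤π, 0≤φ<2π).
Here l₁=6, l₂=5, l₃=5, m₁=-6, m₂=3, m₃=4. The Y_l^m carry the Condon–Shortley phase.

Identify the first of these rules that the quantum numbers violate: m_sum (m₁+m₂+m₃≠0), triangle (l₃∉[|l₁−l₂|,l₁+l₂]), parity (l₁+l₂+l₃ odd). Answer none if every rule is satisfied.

azimuthal sum: -6 + 3 + 4 = 1  ✗
1 ≤ 5 ≤ 11 (triangle on l)
L = 6 + 5 + 5 = 16 (even)

m_sum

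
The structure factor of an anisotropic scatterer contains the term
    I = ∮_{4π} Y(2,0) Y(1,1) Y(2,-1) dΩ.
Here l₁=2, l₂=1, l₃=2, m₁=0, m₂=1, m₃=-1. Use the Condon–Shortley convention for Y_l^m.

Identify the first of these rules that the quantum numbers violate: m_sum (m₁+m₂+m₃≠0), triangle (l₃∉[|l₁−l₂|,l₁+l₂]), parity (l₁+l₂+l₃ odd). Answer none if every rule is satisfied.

m₁+m₂+m₃ = 0 + 1 − 1 = 0  ✓
triangle: |2−1|=1 ≤ l₃=2 ≤ 2+1=3  ✓
parity: l₁+l₂+l₃ = 5 is odd  ✗

parity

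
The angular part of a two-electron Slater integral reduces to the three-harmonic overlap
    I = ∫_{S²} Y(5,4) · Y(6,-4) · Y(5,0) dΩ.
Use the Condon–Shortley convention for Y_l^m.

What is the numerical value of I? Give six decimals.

Rules hold: Σm=0, L=16 even, 1≤5≤11.
N = 11·13·11 = 1573
Δ = 6!·4!·6!/17! = 1/28588560
Racah Σ t=1..5: t=1:−1/345600 t=2:+1/13824 t=3:−1/5184 t=4:+1/13824 t=5:−1/345600 = -7/129600
⇒ 3j(5 6 5; 0 0 0)² = 80/7293, sgn +1
Racah Σ t=0..1: t=0:+1/207360 t=1:−1/345600 = 1/518400
⇒ 3j(5 6 5; 4 -4 0)² = 12/2431, sgn -1
4πI² = N·(3j₀)²·(3jₘ)² = 320/3757
I = -1·√(0.0851743/4π) = -0.08232836

-0.082328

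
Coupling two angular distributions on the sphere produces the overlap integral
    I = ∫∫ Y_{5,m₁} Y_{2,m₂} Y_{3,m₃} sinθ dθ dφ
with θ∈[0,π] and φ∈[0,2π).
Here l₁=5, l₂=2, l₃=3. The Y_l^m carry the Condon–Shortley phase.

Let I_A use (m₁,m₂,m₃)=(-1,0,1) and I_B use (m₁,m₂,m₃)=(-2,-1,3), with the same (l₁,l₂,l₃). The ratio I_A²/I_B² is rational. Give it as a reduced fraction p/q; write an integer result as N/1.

l's match ⇒ only the (l;m) 3-j factors differ between A and B.
A: triangle coeff Δ(5,2,3) = 1/2310; Σ_t [2,2]: t=2:+1/192 = 1/192; (3j)²=3/77 [(5 2 3; -1 0 1)], sign=+1
B: triangle coeff Δ(5,2,3) = 1/2310; Σ_t [1,1]: t=1:−1/4320 = -1/4320; (3j)²=1/330 [(5 2 3; -2 -1 3)], sign=-1
I_A²/I_B² = (3/77)/(1/330) = 90/7

90/7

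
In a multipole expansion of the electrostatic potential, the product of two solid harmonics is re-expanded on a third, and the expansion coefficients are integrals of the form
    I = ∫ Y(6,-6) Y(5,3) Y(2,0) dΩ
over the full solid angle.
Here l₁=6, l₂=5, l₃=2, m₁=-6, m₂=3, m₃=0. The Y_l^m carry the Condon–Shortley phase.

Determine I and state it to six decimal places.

-6 + 3 + 0 = -3 ≠ 0: azimuthal integral kills it; I = 0

0.000000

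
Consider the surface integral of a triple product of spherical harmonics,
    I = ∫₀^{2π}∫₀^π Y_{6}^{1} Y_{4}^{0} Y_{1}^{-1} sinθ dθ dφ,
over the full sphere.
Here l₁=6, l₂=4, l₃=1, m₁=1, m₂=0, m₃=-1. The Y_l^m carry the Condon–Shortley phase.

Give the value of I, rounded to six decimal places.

0.000000

|6−4|≤1≤6+4 violated ⇒ I = 0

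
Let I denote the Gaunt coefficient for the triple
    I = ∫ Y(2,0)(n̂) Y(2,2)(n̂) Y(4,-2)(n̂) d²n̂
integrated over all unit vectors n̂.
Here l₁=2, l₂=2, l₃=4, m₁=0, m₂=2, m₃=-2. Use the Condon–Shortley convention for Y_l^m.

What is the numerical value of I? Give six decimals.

0.156078

Checks pass: Σm=0; 8 even; l₃=4∈[0,4].
(2·2+1)(2·2+1)(2·4+1) = 225
Δ: 0! 4! 4! / 9! → 1/630
sum: t=0:+1/16 = 1/16
3j²(2 2 4; 0 0 0) = Δ·Π!·Σ² = 2/35  (sign +1)
sum: t=0:+1/96 = 1/96
3j²(2 2 4; 0 2 -2) = Δ·Π!·Σ² = 1/42  (sign +1)
combine: 4πI² = 225·2/35·1/42 = 15/49
take √, sign +1: I = 0.15607835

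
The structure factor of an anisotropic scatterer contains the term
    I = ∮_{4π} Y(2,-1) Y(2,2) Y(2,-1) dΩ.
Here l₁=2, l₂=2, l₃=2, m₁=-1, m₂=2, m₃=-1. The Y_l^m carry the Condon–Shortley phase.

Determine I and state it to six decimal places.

Checks pass: Σm=0; 6 even; l₃=2∈[0,4].
(2·2+1)(2·2+1)(2·2+1) = 125
Δ: 2! 2! 2! / 7! → 1/630
sum: t=0:+1/8 t=1:−1/1 t=2:+1/8 = -3/4
3j²(2 2 2; 0 0 0) = Δ·Π!·Σ² = 2/35  (sign -1)
sum: t=2:+1/4 = 1/4
3j²(2 2 2; -1 2 -1) = Δ·Π!·Σ² = 3/35  (sign -1)
combine: 4πI² = 125·2/35·3/35 = 30/49
take √, sign +1: I = 0.22072812

0.220728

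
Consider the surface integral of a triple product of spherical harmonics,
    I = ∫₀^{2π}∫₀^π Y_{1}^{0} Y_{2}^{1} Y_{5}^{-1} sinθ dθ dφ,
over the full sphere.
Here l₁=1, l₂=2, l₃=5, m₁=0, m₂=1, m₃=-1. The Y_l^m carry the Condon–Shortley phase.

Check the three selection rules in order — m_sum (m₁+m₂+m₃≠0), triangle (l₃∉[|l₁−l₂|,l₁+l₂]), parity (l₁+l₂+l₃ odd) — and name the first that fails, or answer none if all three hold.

triangle

Σmᵢ = 0  ✓
l₃∈[|l₁−l₂|,l₁+l₂]=[1,3], have l₃=5  ✗
Σlᵢ = 8 ⇒ even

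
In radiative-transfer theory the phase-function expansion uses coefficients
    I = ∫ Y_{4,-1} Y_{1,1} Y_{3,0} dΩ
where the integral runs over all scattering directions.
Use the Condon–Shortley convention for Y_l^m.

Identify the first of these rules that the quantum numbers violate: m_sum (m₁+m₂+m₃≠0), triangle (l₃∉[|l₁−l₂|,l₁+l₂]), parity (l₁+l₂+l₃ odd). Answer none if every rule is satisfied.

azimuthal sum: -1 + 1 + 0 = 0  ✓
3 ≤ 3 ≤ 5 (triangle on l)  ✓
L = 4 + 1 + 3 = 8 (even)  ✓

none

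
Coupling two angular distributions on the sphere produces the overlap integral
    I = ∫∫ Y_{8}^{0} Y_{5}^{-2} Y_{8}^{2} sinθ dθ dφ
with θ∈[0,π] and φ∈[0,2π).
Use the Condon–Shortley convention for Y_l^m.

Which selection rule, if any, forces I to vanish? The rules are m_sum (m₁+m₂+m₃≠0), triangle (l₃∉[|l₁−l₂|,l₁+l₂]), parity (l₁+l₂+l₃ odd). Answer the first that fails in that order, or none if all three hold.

m₁+m₂+m₃ = 0 − 2 + 2 = 0  ✓
triangle: |8−5|=3 ≤ l₃=8 ≤ 8+5=13  ✓
parity: l₁+l₂+l₃ = 21 is odd  ✗

parity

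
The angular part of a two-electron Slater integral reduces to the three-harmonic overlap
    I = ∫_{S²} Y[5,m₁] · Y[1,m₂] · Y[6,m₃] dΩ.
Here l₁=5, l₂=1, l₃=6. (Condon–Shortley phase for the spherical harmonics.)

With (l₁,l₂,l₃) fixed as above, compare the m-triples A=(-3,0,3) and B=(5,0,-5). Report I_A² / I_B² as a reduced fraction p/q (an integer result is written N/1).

Shared (l₁,l₂,l₃)=(5,1,6): N and (l;000)² cancel in I_A²/I_B².
A: Δ = 0!·10!·2!/13! = 1/858; Racah Σ t=0..0: t=0:+1/80640 = 1/80640; ⇒ 3j(5 1 6; -3 0 3)² = 9/286, sgn -1
B: Δ = 0!·10!·2!/13! = 1/858; Racah Σ t=0..0: t=0:+1/3628800 = 1/3628800; ⇒ 3j(5 1 6; 5 0 -5)² = 1/78, sgn -1
I_A²/I_B² = (9/286)/(1/78) = 27/11

27/11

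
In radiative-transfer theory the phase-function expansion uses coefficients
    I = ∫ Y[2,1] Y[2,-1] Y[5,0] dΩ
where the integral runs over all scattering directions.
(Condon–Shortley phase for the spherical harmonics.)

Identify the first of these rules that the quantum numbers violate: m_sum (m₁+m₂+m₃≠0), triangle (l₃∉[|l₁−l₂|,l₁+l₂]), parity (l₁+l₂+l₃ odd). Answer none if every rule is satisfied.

triangle

azimuthal sum: 1 − 1 + 0 = 0  ✓
0 ≤ 5 ≤ 4 (triangle on l)  ✗
L = 2 + 2 + 5 = 9 (odd)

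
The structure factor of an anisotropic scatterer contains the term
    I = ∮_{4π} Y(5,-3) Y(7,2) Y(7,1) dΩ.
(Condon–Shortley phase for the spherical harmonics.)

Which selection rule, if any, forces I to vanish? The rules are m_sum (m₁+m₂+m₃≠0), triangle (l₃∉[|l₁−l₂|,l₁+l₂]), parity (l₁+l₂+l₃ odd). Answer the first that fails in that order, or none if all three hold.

parity

azimuthal sum: -3 + 2 + 1 = 0  ✓
2 ≤ 7 ≤ 12 (triangle on l)  ✓
L = 5 + 7 + 7 = 19 (odd)  ✗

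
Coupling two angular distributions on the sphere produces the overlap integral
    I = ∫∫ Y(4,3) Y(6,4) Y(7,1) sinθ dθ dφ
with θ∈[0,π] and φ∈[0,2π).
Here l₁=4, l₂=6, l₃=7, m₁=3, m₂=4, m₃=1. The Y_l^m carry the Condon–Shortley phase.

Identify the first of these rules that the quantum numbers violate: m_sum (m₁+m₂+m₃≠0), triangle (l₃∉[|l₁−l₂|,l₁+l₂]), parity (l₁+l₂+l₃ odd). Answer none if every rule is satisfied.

azimuthal sum: 3 + 4 + 1 = 8  ✗
2 ≤ 7 ≤ 10 (triangle on l)
L = 4 + 6 + 7 = 17 (odd)

m_sum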